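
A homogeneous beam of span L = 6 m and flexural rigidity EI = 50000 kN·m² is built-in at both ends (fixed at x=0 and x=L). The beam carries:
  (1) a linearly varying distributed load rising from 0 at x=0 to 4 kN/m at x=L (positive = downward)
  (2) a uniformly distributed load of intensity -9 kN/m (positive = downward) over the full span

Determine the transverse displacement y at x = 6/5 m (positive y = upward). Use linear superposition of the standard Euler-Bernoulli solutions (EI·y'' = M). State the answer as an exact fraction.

Load 1 — triangular load w₀=4 kN/m (0→w₀ over full span):
  y_1 = -w₀x²(L-x)²(x+2L)/(120LEI) = -4·(6/5)²·(6-(6/5))²·((6/5)+2·6)/(120·6·50000) = -2376/48828125 m
Load 2 — uniform load w=-9 kN/m over full span:
  y_2 = -wx²(L-x)²/(24EI) = -(-9)·(6/5)²·(6-(6/5))²/(24·50000) = 486/1953125 m
Superposition: y = Σ y_i = 9774/48828125 m ≈ 0.000200 m

y(6/5) = 9774/48828125 m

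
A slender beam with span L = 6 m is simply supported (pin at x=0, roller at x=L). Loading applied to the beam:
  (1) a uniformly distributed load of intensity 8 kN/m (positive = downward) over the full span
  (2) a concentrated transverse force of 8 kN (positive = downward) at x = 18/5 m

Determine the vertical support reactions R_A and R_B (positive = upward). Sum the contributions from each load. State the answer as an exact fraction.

Load 1 — uniform load w=8 kN/m over full span:
  R_A = wL/2 = 8·6/2 = 24 kN
  R_B = wL/2 = 8·6/2 = 24 kN
Load 2 — point force P=8 kN at a=18/5 m (b=L-a=12/5):
  R_A = Pb/L = 8·(12/5)/6 = 16/5 kN
  R_B = Pa/L = 8·(18/5)/6 = 24/5 kN
Superposition: R_A = 136/5 kN, R_B = 144/5 kN

R_A = 136/5 kN, R_B = 144/5 kN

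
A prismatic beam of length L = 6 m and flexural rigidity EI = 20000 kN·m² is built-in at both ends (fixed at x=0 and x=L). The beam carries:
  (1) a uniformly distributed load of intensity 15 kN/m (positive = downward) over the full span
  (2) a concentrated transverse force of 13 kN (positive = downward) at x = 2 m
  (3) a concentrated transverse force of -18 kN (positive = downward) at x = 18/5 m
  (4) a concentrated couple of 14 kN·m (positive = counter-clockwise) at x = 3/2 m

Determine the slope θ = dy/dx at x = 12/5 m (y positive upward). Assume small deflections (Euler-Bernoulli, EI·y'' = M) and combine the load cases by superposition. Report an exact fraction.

Load 1 — uniform load w=15 kN/m over full span:
  θ_1 = -wx(L-x)(L-2x)/(12EI) = -15·(12/5)·(6-(12/5))·(6-2·(12/5))/(12·20000) = -81/125000 rad
Load 2 — point force P=13 kN at a=2 m (b=L-a=4):
  θ_2 = Pa²(L-x)(2bL-(3b+a)(L-x))/(2L³EI)  [x>a] = 13·2²·(6-(12/5))·(2·4·6-(3·4+2)·(6-(12/5)))/(2·6³·20000) = -13/250000 rad
Load 3 — point force P=-18 kN at a=18/5 m (b=L-a=12/5):
  θ_3 = -Pb²x(2aL-(3a+b)x)/(2L³EI)  [x≤a] = -(-18)·(12/5)²·(12/5)·(2·(18/5)·6-(3·(18/5)+(12/5))·(12/5))/(2·6³·20000) = 648/1953125 rad
Load 4 — applied couple M₀=14 kN·m at a=3/2 m (b=L-a=9/2):
  θ_4 = (R_Ax²/2 - M_Ax - M₀(x-a))/EI  [x>a] with R_A=21/8, M_A=-21/8 = ((21/8)·(12/5)²/2 - (-21/8)·(12/5) - 14·((12/5)-(3/2)))/20000 = 63/1000000 rad
Superposition: θ = Σ θ_i = -38153/125000000 rad ≈ -0.000305 rad

θ(12/5) = -38153/125000000 rad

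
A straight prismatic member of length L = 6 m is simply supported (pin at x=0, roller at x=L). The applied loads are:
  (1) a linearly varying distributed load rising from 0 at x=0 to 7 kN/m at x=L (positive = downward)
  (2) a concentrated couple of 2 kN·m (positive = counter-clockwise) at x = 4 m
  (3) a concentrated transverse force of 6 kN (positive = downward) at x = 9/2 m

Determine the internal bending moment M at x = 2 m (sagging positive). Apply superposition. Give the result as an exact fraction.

Load 1 — triangular load w₀=7 kN/m (0→w₀ over full span):
  M_1 = w₀Lx/6 - w₀x³/(6L) = 7·6·2/6 - 7·2³/(6·6) = 112/9 kN·m
Load 2 — applied couple M₀=2 kN·m at a=4 m (b=L-a=2):
  M_2 = M₀x/L  [x≤a] = 2·2/6 = 2/3 kN·m
Load 3 — point force P=6 kN at a=9/2 m (b=L-a=3/2):
  M_3 = Pbx/L  [x≤a] = 6·(3/2)·2/6 = 3 kN·m
Superposition: M = Σ M_i = 145/9 kN·m ≈ 16.111111 kN·m

M(2) = 145/9 kN·m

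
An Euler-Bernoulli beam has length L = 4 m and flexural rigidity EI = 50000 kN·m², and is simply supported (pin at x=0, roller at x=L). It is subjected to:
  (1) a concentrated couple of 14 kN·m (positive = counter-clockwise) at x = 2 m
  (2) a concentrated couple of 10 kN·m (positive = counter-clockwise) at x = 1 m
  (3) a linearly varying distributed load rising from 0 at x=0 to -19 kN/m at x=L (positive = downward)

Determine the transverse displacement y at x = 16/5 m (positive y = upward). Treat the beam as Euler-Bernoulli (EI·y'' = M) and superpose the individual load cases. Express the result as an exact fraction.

Load 1 — applied couple M₀=14 kN·m at a=2 m (b=L-a=2):
  y_1 = (M₀x³/(6L)-M₀(x-a)²/2+C₁x)/EI  [x>a] with C₁=M₀(3b²-L²)/(6L)=-7/3 = (14·(16/5)³/(6·4)-14·((16/5)-2)²/2+(-7/3)·(16/5))/50000 = 49/1562500 m
Load 2 — applied couple M₀=10 kN·m at a=1 m (b=L-a=3):
  y_2 = (M₀x³/(6L)-M₀(x-a)²/2+C₁x)/EI  [x>a] with C₁=M₀(3b²-L²)/(6L)=55/12 = (10·(16/5)³/(6·4)-10·((16/5)-1)²/2+(55/12)·(16/5))/50000 = 103/1250000 m
Load 3 — triangular load w₀=-19 kN/m (0→w₀ over full span):
  y_3 = -w₀x(7L⁴-10L²x²+3x⁴)/(360LEI) = -(-19)·(16/5)·(7·4⁴-10·4²·(16/5)²+3·(16/5)⁴)/(360·4·50000) = 19304/48828125 m
Superposition: y = Σ y_i = 397739/781250000 m ≈ 0.000509 m

y(16/5) = 397739/781250000 m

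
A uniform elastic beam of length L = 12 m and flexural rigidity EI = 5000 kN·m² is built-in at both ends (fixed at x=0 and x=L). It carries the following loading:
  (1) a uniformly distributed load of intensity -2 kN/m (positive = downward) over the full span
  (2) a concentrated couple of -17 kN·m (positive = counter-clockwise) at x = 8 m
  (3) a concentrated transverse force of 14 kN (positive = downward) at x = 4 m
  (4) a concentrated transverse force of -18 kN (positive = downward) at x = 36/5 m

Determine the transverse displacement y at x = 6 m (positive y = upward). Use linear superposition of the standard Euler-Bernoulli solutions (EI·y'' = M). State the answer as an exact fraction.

Load 1 — uniform load w=-2 kN/m over full span:
  y_1 = -wx²(L-x)²/(24EI) = -(-2)·6²·(12-6)²/(24·5000) = 27/1250 m
Load 2 — applied couple M₀=-17 kN·m at a=8 m (b=L-a=4):
  y_2 = (R_Ax³/6 - M_Ax²/2)/EI  [x≤a] with R_A=-17/9, M_A=-17/3 = ((-17/9)·6³/6 - (-17/3)·6²/2)/5000 = 17/2500 m
Load 3 — point force P=14 kN at a=4 m (b=L-a=8):
  y_3 = -Pa²(L-x)²(3bL-(3b+a)(L-x))/(6L³EI)  [x>a] = -14·4²·(12-6)²·(3·8·12-(3·8+4)·(12-6))/(6·12³·5000) = -7/375 m
Load 4 — point force P=-18 kN at a=36/5 m (b=L-a=24/5):
  y_4 = -Pb²x²(3aL-(3a+b)x)/(6L³EI)  [x≤a] = -(-18)·(24/5)²·6²·(3·(36/5)·12-(3·(36/5)+(24/5))·6)/(6·12³·5000) = 2268/78125 m
Superposition: y = Σ y_i = 36341/937500 m ≈ 0.038764 m

y(6) = 36341/937500 m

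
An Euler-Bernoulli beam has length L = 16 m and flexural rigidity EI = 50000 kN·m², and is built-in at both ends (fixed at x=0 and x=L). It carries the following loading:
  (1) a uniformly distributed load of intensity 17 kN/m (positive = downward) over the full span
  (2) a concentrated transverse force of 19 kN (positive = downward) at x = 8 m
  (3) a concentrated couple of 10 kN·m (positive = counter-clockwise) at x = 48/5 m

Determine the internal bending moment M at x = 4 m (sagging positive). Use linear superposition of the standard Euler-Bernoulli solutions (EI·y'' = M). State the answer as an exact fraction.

M(4) = 686/15 kN·m

Load 1 — uniform load w=17 kN/m over full span:
  M_1 = wLx/2 - wL²/12 - wx²/2 = 17·16·4/2 - 17·16²/12 - 17·4²/2 = 136/3 kN·m
Load 2 — point force P=19 kN at a=8 m (b=L-a=8):
  M_2 = Pb²(3a+b)x/L³ - Pab²/L²  [x≤a] = 19·8²·(3·8+8)·4/16³ - 19·8·8²/16² = 0 kN·m
Load 3 — applied couple M₀=10 kN·m at a=48/5 m (b=L-a=32/5):
  M_3 = R_Ax - M_A  [x≤a] with R_A=9/10, M_A=16/5 = (9/10)·4 - (16/5) = 2/5 kN·m
Superposition: M = Σ M_i = 686/15 kN·m ≈ 45.733333 kN·m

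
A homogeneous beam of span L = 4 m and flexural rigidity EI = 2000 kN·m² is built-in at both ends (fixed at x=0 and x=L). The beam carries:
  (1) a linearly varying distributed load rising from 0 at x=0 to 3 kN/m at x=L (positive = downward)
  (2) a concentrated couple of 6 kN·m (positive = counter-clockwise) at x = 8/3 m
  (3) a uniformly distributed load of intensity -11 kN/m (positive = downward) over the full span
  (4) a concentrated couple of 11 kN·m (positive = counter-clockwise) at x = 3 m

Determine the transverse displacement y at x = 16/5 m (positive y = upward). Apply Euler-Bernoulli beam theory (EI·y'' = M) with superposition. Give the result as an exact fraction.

Load 1 — triangular load w₀=3 kN/m (0→w₀ over full span):
  y_1 = -w₀x²(L-x)²(x+2L)/(120LEI) = -3·(16/5)²·(4-(16/5))²·((16/5)+2·4)/(120·4·2000) = -448/1953125 m
Load 2 — applied couple M₀=6 kN·m at a=8/3 m (b=L-a=4/3):
  y_2 = (R_Ax³/6 - M_Ax²/2 - M₀(x-a)²/2)/EI  [x>a] with R_A=2, M_A=2 = (2·(16/5)³/6 - 2·(16/5)²/2 - 6·((16/5)-(8/3))²/2)/2000 = -4/46875 m
Load 3 — uniform load w=-11 kN/m over full span:
  y_3 = -wx²(L-x)²/(24EI) = -(-11)·(16/5)²·(4-(16/5))²/(24·2000) = 352/234375 m
Load 4 — applied couple M₀=11 kN·m at a=3 m (b=L-a=1):
  y_4 = (R_Ax³/6 - M_Ax²/2 - M₀(x-a)²/2)/EI  [x>a] with R_A=99/32, M_A=55/16 = ((99/32)·(16/5)³/6 - (55/16)·(16/5)²/2 - 11·((16/5)-3)²/2)/2000 = -231/500000 m
Superposition: y = Σ y_i = 135967/187500000 m ≈ 0.000725 m

y(16/5) = 135967/187500000 m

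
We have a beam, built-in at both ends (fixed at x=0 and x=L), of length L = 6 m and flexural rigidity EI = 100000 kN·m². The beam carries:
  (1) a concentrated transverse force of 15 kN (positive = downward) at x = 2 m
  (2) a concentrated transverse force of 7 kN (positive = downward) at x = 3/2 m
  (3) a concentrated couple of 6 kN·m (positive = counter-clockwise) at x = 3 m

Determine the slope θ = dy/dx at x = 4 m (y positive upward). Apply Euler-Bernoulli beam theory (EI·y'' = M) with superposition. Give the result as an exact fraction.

Load 1 — point force P=15 kN at a=2 m (b=L-a=4):
  θ_1 = Pa²(L-x)(2bL-(3b+a)(L-x))/(2L³EI)  [x>a] = 15·2²·(6-4)·(2·4·6-(3·4+2)·(6-4))/(2·6³·100000) = 1/18000 rad
Load 2 — point force P=7 kN at a=3/2 m (b=L-a=9/2):
  θ_2 = Pa²(L-x)(2bL-(3b+a)(L-x))/(2L³EI)  [x>a] = 7·(3/2)²·(6-4)·(2·(9/2)·6-(3·(9/2)+(3/2))·(6-4))/(2·6³·100000) = 7/400000 rad
Load 3 — applied couple M₀=6 kN·m at a=3 m (b=L-a=3):
  θ_3 = (R_Ax²/2 - M_Ax - M₀(x-a))/EI  [x>a] with R_A=3/2, M_A=3/2 = ((3/2)·4²/2 - (3/2)·4 - 6·(4-3))/100000 = 0 rad
Superposition: θ = Σ θ_i = 263/3600000 rad ≈ 0.000073 rad

θ(4) = 263/3600000 rad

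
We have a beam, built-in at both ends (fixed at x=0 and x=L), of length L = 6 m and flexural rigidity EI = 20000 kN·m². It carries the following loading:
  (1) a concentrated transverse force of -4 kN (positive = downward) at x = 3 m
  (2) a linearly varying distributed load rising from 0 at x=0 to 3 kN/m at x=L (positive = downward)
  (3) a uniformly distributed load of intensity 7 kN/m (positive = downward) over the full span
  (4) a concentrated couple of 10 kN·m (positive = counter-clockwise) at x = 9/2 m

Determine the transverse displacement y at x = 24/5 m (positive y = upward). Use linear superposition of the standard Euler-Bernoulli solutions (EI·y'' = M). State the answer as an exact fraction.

y(24/5) = -769077/1250000000 m

Load 1 — point force P=-4 kN at a=3 m (b=L-a=3):
  y_1 = -Pa²(L-x)²(3bL-(3b+a)(L-x))/(6L³EI)  [x>a] = -(-4)·3²·(6-(24/5))²·(3·3·6-(3·3+3)·(6-(24/5)))/(6·6³·20000) = 99/1250000 m
Load 2 — triangular load w₀=3 kN/m (0→w₀ over full span):
  y_2 = -w₀x²(L-x)²(x+2L)/(120LEI) = -3·(24/5)²·(6-(24/5))²·((24/5)+2·6)/(120·6·20000) = -1134/9765625 m
Load 3 — uniform load w=7 kN/m over full span:
  y_3 = -wx²(L-x)²/(24EI) = -7·(24/5)²·(6-(24/5))²/(24·20000) = -189/390625 m
Load 4 — applied couple M₀=10 kN·m at a=9/2 m (b=L-a=3/2):
  y_4 = (R_Ax³/6 - M_Ax²/2 - M₀(x-a)²/2)/EI  [x>a] with R_A=15/8, M_A=25/8 = ((15/8)·(24/5)³/6 - (25/8)·(24/5)²/2 - 10·((24/5)-(9/2))²/2)/20000 = -189/2000000 m
Superposition: y = Σ y_i = -769077/1250000000 m ≈ -0.000615 m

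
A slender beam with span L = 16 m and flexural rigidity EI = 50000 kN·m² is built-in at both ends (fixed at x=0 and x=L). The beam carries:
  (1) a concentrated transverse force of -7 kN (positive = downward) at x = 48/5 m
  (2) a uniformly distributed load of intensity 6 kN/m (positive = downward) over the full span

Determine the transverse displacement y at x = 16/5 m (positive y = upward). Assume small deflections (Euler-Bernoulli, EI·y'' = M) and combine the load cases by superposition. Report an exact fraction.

y(16/5) = -1106944/146484375 m

Load 1 — point force P=-7 kN at a=48/5 m (b=L-a=32/5):
  y_1 = -Pb²x²(3aL-(3a+b)x)/(6L³EI)  [x≤a] = -(-7)·(32/5)²·(16/5)²·(3·(48/5)·16-(3·(48/5)+(32/5))·(16/5))/(6·16³·50000) = 121856/146484375 m
Load 2 — uniform load w=6 kN/m over full span:
  y_2 = -wx²(L-x)²/(24EI) = -6·(16/5)²·(16-(16/5))²/(24·50000) = -16384/1953125 m
Superposition: y = Σ y_i = -1106944/146484375 m ≈ -0.007557 m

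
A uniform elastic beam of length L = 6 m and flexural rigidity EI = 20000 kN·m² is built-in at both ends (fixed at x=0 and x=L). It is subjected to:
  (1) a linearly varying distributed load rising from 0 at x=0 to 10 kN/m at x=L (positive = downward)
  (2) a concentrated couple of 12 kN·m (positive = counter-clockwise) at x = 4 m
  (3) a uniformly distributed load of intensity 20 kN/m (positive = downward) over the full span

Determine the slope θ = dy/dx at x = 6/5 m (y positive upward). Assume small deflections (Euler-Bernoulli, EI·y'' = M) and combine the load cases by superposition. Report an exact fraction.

θ(6/5) = -711/312500 rad

Load 1 — triangular load w₀=10 kN/m (0→w₀ over full span):
  θ_1 = -w₀(2x(L-x)(L-2x)(x+2L)+x²(L-x)²)/(120LEI) = -10·(2·(6/5)·(6-(6/5))·(6-2·(6/5))·((6/5)+2·6)+(6/5)²·(6-(6/5))²)/(120·6·20000) = -63/156250 rad
Load 2 — applied couple M₀=12 kN·m at a=4 m (b=L-a=2):
  θ_2 = (R_Ax²/2 - M_Ax)/EI  [x≤a] with R_A=8/3, M_A=4 = ((8/3)·(6/5)²/2 - 4·(6/5))/20000 = -9/62500 rad
Load 3 — uniform load w=20 kN/m over full span:
  θ_3 = -wx(L-x)(L-2x)/(12EI) = -20·(6/5)·(6-(6/5))·(6-2·(6/5))/(12·20000) = -27/15625 rad
Superposition: θ = Σ θ_i = -711/312500 rad ≈ -0.002275 rad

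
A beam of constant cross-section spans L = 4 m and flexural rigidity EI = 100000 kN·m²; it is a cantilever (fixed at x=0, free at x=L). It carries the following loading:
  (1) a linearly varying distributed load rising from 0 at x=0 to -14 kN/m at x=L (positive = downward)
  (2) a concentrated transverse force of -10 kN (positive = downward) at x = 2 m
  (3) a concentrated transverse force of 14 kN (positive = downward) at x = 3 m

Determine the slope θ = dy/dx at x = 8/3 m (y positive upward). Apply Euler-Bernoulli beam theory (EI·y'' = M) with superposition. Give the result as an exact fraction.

θ(8/3) = 3931/6075000 rad

Load 1 — triangular load w₀=-14 kN/m (0→w₀ over full span):
  θ_1 = (w₀Lx²/4-w₀L²x/3-w₀x⁴/(24L))/EI = ((-14)·4·(8/3)²/4-(-14)·4²·(8/3)/3-(-14)·(8/3)⁴/(24·4))/100000 = 812/759375 rad
Load 2 — point force P=-10 kN at a=2 m (b=L-a=2):
  θ_2 = -Pa²/(2EI)  [x>a] = -(-10)·2²/(2·100000) = 1/5000 rad
Load 3 — point force P=14 kN at a=3 m (b=L-a=1):
  θ_3 = -Px(2a-x)/(2EI)  [x≤a] = -14·(8/3)·(2·3-(8/3))/(2·100000) = -7/11250 rad
Superposition: θ = Σ θ_i = 3931/6075000 rad ≈ 0.000647 rad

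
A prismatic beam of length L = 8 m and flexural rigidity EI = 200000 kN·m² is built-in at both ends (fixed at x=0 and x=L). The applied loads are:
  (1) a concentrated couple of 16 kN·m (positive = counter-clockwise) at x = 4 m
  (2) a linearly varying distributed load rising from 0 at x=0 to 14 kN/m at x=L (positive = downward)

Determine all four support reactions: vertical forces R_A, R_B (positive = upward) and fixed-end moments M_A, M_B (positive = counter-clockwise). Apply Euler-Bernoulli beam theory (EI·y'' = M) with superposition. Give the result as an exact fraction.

Load 1 — applied couple M₀=16 kN·m at a=4 m (b=L-a=4):
  R_A = 6M₀ab/L³ = 6·16·4·4/8³ = 3 kN
  M_A = M₀b(2a-b)/L² = 16·4·(2·4-4)/8² = 4 kN·m
  R_B = -6M₀ab/L³ = -6·16·4·4/8³ = -3 kN
  M_B = M₀a(2b-a)/L² = 16·4·(2·4-4)/8² = 4 kN·m
Load 2 — triangular load w₀=14 kN/m (0→w₀ over full span):
  R_A = 3w₀L/20 = 3·14·8/20 = 84/5 kN
  M_A = w₀L²/30 = 14·8²/30 = 448/15 kN·m
  R_B = 7w₀L/20 = 7·14·8/20 = 196/5 kN
  M_B = -w₀L²/20 = -14·8²/20 = -224/5 kN·m
Superposition: R_A = 99/5 kN, M_A = 508/15 kN·m, R_B = 181/5 kN, M_B = -204/5 kN·m

R_A = 99/5 kN, M_A = 508/15 kN·m, R_B = 181/5 kN, M_B = -204/5 kN·m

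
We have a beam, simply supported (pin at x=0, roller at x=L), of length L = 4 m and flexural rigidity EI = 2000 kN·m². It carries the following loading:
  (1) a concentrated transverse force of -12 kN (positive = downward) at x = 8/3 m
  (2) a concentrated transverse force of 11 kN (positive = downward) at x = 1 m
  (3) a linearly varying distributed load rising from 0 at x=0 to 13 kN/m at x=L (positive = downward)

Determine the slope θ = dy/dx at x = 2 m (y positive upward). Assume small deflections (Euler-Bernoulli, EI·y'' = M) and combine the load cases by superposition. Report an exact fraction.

Load 1 — point force P=-12 kN at a=8/3 m (b=L-a=4/3):
  θ_1 = -Pb(L²-b²-3x²)/(6LEI)  [x≤a] = -(-12)·(4/3)·(4²-(4/3)²-3·2²)/(6·4·2000) = 1/1350 rad
Load 2 — point force P=11 kN at a=1 m (b=L-a=3):
  θ_2 = -Pa(2L²-6Lx+3x²+a²)/(6LEI)  [x>a] = -11·1·(2·4²-6·4·2+3·2²+1²)/(6·4·2000) = 11/16000 rad
Load 3 — triangular load w₀=13 kN/m (0→w₀ over full span):
  θ_3 = -w₀(7L⁴-30L²x²+15x⁴)/(360LEI) = -13·(7·4⁴-30·4²·2²+15·2⁴)/(360·4·2000) = -91/180000 rad
Superposition: θ = Σ θ_i = 1993/2160000 rad ≈ 0.000923 rad

θ(2) = 1993/2160000 rad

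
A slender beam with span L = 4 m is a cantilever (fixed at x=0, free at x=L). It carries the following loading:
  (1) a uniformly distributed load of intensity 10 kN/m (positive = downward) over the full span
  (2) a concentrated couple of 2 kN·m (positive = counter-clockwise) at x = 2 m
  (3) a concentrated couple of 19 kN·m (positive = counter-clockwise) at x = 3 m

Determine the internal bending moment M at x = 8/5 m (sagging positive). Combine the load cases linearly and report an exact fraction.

M(8/5) = -39/5 kN·m

Load 1 — uniform load w=10 kN/m over full span:
  M_1 = -w(L-x)²/2 = -10·(4-(8/5))²/2 = -144/5 kN·m
Load 2 — applied couple M₀=2 kN·m at a=2 m (b=L-a=2):
  M_2 = M₀  [x≤a] = 2 = 2 kN·m
Load 3 — applied couple M₀=19 kN·m at a=3 m (b=L-a=1):
  M_3 = M₀  [x≤a] = 19 = 19 kN·m
Superposition: M = Σ M_i = -39/5 kN·m ≈ -7.800000 kN·m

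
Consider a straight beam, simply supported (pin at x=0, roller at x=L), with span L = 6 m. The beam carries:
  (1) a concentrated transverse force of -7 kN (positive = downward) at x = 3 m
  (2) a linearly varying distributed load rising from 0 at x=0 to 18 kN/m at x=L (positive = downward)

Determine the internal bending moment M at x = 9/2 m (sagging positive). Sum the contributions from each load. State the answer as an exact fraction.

M(9/2) = 483/16 kN·m

Load 1 — point force P=-7 kN at a=3 m (b=L-a=3):
  M_1 = Pa(L-x)/L  [x>a] = (-7)·3·(6-(9/2))/6 = -21/4 kN·m
Load 2 — triangular load w₀=18 kN/m (0→w₀ over full span):
  M_2 = w₀Lx/6 - w₀x³/(6L) = 18·6·(9/2)/6 - 18·(9/2)³/(6·6) = 567/16 kN·m
Superposition: M = Σ M_i = 483/16 kN·m ≈ 30.187500 kN·m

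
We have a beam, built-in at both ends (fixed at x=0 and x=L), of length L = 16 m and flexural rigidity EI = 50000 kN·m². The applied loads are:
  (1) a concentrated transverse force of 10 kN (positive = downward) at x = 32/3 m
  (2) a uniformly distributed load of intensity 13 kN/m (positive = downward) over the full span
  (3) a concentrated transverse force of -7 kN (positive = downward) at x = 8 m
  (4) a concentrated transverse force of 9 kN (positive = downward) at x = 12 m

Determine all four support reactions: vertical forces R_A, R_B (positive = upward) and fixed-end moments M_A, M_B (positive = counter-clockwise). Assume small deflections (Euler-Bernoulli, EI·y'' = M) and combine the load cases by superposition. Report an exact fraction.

Load 1 — point force P=10 kN at a=32/3 m (b=L-a=16/3):
  R_A = Pb²(3a+b)/L³ = 10·(16/3)²·(3·(32/3)+(16/3))/16³ = 70/27 kN
  M_A = Pab²/L² = 10·(32/3)·(16/3)²/16² = 320/27 kN·m
  R_B = Pa²(a+3b)/L³ = 10·(32/3)²·((32/3)+3·(16/3))/16³ = 200/27 kN
  M_B = -Pa²b/L² = -10·(32/3)²·(16/3)/16² = -640/27 kN·m
Load 2 — uniform load w=13 kN/m over full span:
  R_A = wL/2 = 13·16/2 = 104 kN
  M_A = wL²/12 = 13·16²/12 = 832/3 kN·m
  R_B = wL/2 = 13·16/2 = 104 kN
  M_B = -wL²/12 = -13·16²/12 = -832/3 kN·m
Load 3 — point force P=-7 kN at a=8 m (b=L-a=8):
  R_A = Pb²(3a+b)/L³ = (-7)·8²·(3·8+8)/16³ = -7/2 kN
  M_A = Pab²/L² = (-7)·8·8²/16² = -14 kN·m
  R_B = Pa²(a+3b)/L³ = (-7)·8²·(8+3·8)/16³ = -7/2 kN
  M_B = -Pa²b/L² = -(-7)·8²·8/16² = 14 kN·m
Load 4 — point force P=9 kN at a=12 m (b=L-a=4):
  R_A = Pb²(3a+b)/L³ = 9·4²·(3·12+4)/16³ = 45/32 kN
  M_A = Pab²/L² = 9·12·4²/16² = 27/4 kN·m
  R_B = Pa²(a+3b)/L³ = 9·12²·(12+3·4)/16³ = 243/32 kN
  M_B = -Pa²b/L² = -9·12²·4/16² = -81/4 kN·m
Superposition: R_A = 90287/864 kN, M_A = 30449/108 kN·m, R_B = 99793/864 kN, M_B = -33187/108 kN·m

R_A = 90287/864 kN, M_A = 30449/108 kN·m, R_B = 99793/864 kN, M_B = -33187/108 kN·m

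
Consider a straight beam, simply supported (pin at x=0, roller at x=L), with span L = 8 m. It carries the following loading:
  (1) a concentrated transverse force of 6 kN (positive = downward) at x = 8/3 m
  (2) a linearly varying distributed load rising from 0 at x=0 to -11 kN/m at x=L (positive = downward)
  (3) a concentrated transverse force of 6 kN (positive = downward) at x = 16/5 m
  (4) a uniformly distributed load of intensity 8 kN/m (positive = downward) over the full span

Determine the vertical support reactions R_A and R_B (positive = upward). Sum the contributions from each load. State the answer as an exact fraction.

R_A = 374/15 kN, R_B = 106/15 kN

Load 1 — point force P=6 kN at a=8/3 m (b=L-a=16/3):
  R_A = Pb/L = 6·(16/3)/8 = 4 kN
  R_B = Pa/L = 6·(8/3)/8 = 2 kN
Load 2 — triangular load w₀=-11 kN/m (0→w₀ over full span):
  R_A = w₀L/6 = (-11)·8/6 = -44/3 kN
  R_B = w₀L/3 = (-11)·8/3 = -88/3 kN
Load 3 — point force P=6 kN at a=16/5 m (b=L-a=24/5):
  R_A = Pb/L = 6·(24/5)/8 = 18/5 kN
  R_B = Pa/L = 6·(16/5)/8 = 12/5 kN
Load 4 — uniform load w=8 kN/m over full span:
  R_A = wL/2 = 8·8/2 = 32 kN
  R_B = wL/2 = 8·8/2 = 32 kN
Superposition: R_A = 374/15 kN, R_B = 106/15 kN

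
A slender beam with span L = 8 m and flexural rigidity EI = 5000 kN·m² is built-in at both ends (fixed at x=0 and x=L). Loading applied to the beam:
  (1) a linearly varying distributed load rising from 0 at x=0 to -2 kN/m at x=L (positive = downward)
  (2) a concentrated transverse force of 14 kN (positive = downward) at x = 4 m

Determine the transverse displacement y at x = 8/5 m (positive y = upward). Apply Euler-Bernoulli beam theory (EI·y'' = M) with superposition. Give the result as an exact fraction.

Load 1 — triangular load w₀=-2 kN/m (0→w₀ over full span):
  y_1 = -w₀x²(L-x)²(x+2L)/(120LEI) = -(-2)·(8/5)²·(8-(8/5))²·((8/5)+2·8)/(120·8·5000) = 22528/29296875 m
Load 2 — point force P=14 kN at a=4 m (b=L-a=4):
  y_2 = -Pb²x²(3aL-(3a+b)x)/(6L³EI)  [x≤a] = -14·4²·(8/5)²·(3·4·8-(3·4+4)·(8/5))/(6·8³·5000) = -616/234375 m
Superposition: y = Σ y_i = -54472/29296875 m ≈ -0.001859 m

y(8/5) = -54472/29296875 m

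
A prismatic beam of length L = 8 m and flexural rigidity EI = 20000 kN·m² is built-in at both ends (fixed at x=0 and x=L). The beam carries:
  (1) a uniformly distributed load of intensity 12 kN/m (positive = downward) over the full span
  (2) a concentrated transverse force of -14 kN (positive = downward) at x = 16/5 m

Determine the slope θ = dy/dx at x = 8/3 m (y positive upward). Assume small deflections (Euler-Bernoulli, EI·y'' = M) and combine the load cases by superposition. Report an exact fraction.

Load 1 — uniform load w=12 kN/m over full span:
  θ_1 = -wx(L-x)(L-2x)/(12EI) = -12·(8/3)·(8-(8/3))·(8-2·(8/3))/(12·20000) = -32/16875 rad
Load 2 — point force P=-14 kN at a=16/5 m (b=L-a=24/5):
  θ_2 = -Pb²x(2aL-(3a+b)x)/(2L³EI)  [x≤a] = -(-14)·(24/5)²·(8/3)·(2·(16/5)·8-(3·(16/5)+(24/5))·(8/3))/(2·8³·20000) = 42/78125 rad
Superposition: θ = Σ θ_i = -2866/2109375 rad ≈ -0.001359 rad

θ(8/3) = -2866/2109375 rad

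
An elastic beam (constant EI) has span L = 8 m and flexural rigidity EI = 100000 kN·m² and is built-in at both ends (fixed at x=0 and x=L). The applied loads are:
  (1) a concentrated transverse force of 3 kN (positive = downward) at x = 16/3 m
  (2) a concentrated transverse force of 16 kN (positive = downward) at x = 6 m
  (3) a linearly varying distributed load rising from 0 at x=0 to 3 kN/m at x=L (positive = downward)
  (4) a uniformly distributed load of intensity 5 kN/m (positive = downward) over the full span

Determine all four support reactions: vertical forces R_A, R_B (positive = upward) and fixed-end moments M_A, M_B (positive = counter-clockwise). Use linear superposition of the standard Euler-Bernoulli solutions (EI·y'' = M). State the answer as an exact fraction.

Load 1 — point force P=3 kN at a=16/3 m (b=L-a=8/3):
  R_A = Pb²(3a+b)/L³ = 3·(8/3)²·(3·(16/3)+(8/3))/8³ = 7/9 kN
  M_A = Pab²/L² = 3·(16/3)·(8/3)²/8² = 16/9 kN·m
  R_B = Pa²(a+3b)/L³ = 3·(16/3)²·((16/3)+3·(8/3))/8³ = 20/9 kN
  M_B = -Pa²b/L² = -3·(16/3)²·(8/3)/8² = -32/9 kN·m
Load 2 — point force P=16 kN at a=6 m (b=L-a=2):
  R_A = Pb²(3a+b)/L³ = 16·2²·(3·6+2)/8³ = 5/2 kN
  M_A = Pab²/L² = 16·6·2²/8² = 6 kN·m
  R_B = Pa²(a+3b)/L³ = 16·6²·(6+3·2)/8³ = 27/2 kN
  M_B = -Pa²b/L² = -16·6²·2/8² = -18 kN·m
Load 3 — triangular load w₀=3 kN/m (0→w₀ over full span):
  R_A = 3w₀L/20 = 3·3·8/20 = 18/5 kN
  M_A = w₀L²/30 = 3·8²/30 = 32/5 kN·m
  R_B = 7w₀L/20 = 7·3·8/20 = 42/5 kN
  M_B = -w₀L²/20 = -3·8²/20 = -48/5 kN·m
Load 4 — uniform load w=5 kN/m over full span:
  R_A = wL/2 = 5·8/2 = 20 kN
  M_A = wL²/12 = 5·8²/12 = 80/3 kN·m
  R_B = wL/2 = 5·8/2 = 20 kN
  M_B = -wL²/12 = -5·8²/12 = -80/3 kN·m
Superposition: R_A = 2419/90 kN, M_A = 1838/45 kN·m, R_B = 3971/90 kN, M_B = -2602/45 kN·m

R_A = 2419/90 kN, M_A = 1838/45 kN·m, R_B = 3971/90 kN, M_B = -2602/45 kN·m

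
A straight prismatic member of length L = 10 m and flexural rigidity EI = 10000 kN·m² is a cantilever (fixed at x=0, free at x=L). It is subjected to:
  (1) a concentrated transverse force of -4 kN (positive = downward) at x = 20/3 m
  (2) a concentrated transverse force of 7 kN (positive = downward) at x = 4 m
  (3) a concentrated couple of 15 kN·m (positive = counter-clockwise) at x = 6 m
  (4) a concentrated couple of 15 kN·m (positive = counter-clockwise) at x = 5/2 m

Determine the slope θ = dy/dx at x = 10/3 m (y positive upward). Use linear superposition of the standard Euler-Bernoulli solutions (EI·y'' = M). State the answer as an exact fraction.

θ(10/3) = 359/36000 rad

Load 1 — point force P=-4 kN at a=20/3 m (b=L-a=10/3):
  θ_1 = -Px(2a-x)/(2EI)  [x≤a] = -(-4)·(10/3)·(2·(20/3)-(10/3))/(2·10000) = 1/150 rad
Load 2 — point force P=7 kN at a=4 m (b=L-a=6):
  θ_2 = -Px(2a-x)/(2EI)  [x≤a] = -7·(10/3)·(2·4-(10/3))/(2·10000) = -49/9000 rad
Load 3 — applied couple M₀=15 kN·m at a=6 m (b=L-a=4):
  θ_3 = M₀x/EI  [x≤a] = 15·(10/3)/10000 = 1/200 rad
Load 4 — applied couple M₀=15 kN·m at a=5/2 m (b=L-a=15/2):
  θ_4 = M₀a/EI  [x>a] = 15·(5/2)/10000 = 3/800 rad
Superposition: θ = Σ θ_i = 359/36000 rad ≈ 0.009972 rad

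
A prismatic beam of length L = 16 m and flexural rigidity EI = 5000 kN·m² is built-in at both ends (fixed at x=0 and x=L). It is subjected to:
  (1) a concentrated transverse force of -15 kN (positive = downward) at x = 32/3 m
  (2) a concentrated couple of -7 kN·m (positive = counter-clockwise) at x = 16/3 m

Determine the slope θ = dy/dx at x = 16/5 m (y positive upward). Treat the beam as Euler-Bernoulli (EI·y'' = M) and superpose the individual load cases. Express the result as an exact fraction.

θ(16/5) = 956/140625 rad

Load 1 — point force P=-15 kN at a=32/3 m (b=L-a=16/3):
  θ_1 = -Pb²x(2aL-(3a+b)x)/(2L³EI)  [x≤a] = -(-15)·(16/3)²·(16/5)·(2·(32/3)·16-(3·(32/3)+(16/3))·(16/5))/(2·16³·5000) = 208/28125 rad
Load 2 — applied couple M₀=-7 kN·m at a=16/3 m (b=L-a=32/3):
  θ_2 = (R_Ax²/2 - M_Ax)/EI  [x≤a] with R_A=-7/12, M_A=0 = ((-7/12)·(16/5)²/2 - 0·(16/5))/5000 = -28/46875 rad
Superposition: θ = Σ θ_i = 956/140625 rad ≈ 0.006798 rad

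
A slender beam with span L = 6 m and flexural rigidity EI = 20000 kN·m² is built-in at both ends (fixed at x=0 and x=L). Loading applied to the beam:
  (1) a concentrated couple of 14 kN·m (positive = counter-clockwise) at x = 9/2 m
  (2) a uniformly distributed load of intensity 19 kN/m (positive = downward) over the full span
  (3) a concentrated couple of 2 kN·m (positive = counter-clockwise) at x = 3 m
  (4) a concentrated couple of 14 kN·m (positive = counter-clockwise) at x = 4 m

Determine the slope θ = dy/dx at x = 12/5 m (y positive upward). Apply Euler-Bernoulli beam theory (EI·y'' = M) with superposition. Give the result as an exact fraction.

Load 1 — applied couple M₀=14 kN·m at a=9/2 m (b=L-a=3/2):
  θ_1 = (R_Ax²/2 - M_Ax)/EI  [x≤a] with R_A=21/8, M_A=35/8 = ((21/8)·(12/5)²/2 - (35/8)·(12/5))/20000 = -147/1000000 rad
Load 2 — uniform load w=19 kN/m over full span:
  θ_2 = -wx(L-x)(L-2x)/(12EI) = -19·(12/5)·(6-(12/5))·(6-2·(12/5))/(12·20000) = -513/625000 rad
Load 3 — applied couple M₀=2 kN·m at a=3 m (b=L-a=3):
  θ_3 = (R_Ax²/2 - M_Ax)/EI  [x≤a] with R_A=1/2, M_A=1/2 = ((1/2)·(12/5)²/2 - (1/2)·(12/5))/20000 = 3/250000 rad
Load 4 — applied couple M₀=14 kN·m at a=4 m (b=L-a=2):
  θ_4 = (R_Ax²/2 - M_Ax)/EI  [x≤a] with R_A=28/9, M_A=14/3 = ((28/9)·(12/5)²/2 - (14/3)·(12/5))/20000 = -7/62500 rad
Superposition: θ = Σ θ_i = -5339/5000000 rad ≈ -0.001068 rad

θ(12/5) = -5339/5000000 rad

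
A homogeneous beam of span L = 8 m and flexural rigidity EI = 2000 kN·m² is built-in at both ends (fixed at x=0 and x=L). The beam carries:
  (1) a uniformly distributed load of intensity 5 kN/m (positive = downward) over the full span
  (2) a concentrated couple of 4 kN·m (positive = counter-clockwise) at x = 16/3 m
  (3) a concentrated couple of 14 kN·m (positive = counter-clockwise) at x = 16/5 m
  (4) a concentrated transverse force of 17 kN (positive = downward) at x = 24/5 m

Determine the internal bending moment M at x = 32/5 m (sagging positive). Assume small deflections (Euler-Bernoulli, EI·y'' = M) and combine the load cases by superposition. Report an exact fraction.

M(32/5) = -6832/1875 kN·m

Load 1 — uniform load w=5 kN/m over full span:
  M_1 = wLx/2 - wL²/12 - wx²/2 = 5·8·(32/5)/2 - 5·8²/12 - 5·(32/5)²/2 = -16/15 kN·m
Load 2 — applied couple M₀=4 kN·m at a=16/3 m (b=L-a=8/3):
  M_2 = R_Ax - M_A - M₀  [x>a] with R_A=2/3, M_A=4/3 = (2/3)·(32/5) - (4/3) - 4 = -16/15 kN·m
Load 3 — applied couple M₀=14 kN·m at a=16/5 m (b=L-a=24/5):
  M_3 = R_Ax - M_A - M₀  [x>a] with R_A=63/25, M_A=42/25 = (63/25)·(32/5) - (42/25) - 14 = 56/125 kN·m
Load 4 — point force P=17 kN at a=24/5 m (b=L-a=16/5):
  M_4 = Pa²(a+3b)(L-x)/L³ - Pa²b/L²  [x>a] = 17·(24/5)²·((24/5)+3·(16/5))·(8-(32/5))/8³ - 17·(24/5)²·(16/5)/8² = -1224/625 kN·m
Superposition: M = Σ M_i = -6832/1875 kN·m ≈ -3.643733 kN·m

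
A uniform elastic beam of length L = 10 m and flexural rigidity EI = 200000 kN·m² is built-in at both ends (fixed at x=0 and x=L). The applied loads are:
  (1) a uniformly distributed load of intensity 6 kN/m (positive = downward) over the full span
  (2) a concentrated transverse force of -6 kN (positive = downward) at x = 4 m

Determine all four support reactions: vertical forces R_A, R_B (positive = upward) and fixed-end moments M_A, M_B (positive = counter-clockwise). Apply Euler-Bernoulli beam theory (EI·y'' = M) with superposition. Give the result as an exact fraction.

Load 1 — uniform load w=6 kN/m over full span:
  R_A = wL/2 = 6·10/2 = 30 kN
  M_A = wL²/12 = 6·10²/12 = 50 kN·m
  R_B = wL/2 = 6·10/2 = 30 kN
  M_B = -wL²/12 = -6·10²/12 = -50 kN·m
Load 2 — point force P=-6 kN at a=4 m (b=L-a=6):
  R_A = Pb²(3a+b)/L³ = (-6)·6²·(3·4+6)/10³ = -486/125 kN
  M_A = Pab²/L² = (-6)·4·6²/10² = -216/25 kN·m
  R_B = Pa²(a+3b)/L³ = (-6)·4²·(4+3·6)/10³ = -264/125 kN
  M_B = -Pa²b/L² = -(-6)·4²·6/10² = 144/25 kN·m
Superposition: R_A = 3264/125 kN, M_A = 1034/25 kN·m, R_B = 3486/125 kN, M_B = -1106/25 kN·m

R_A = 3264/125 kN, M_A = 1034/25 kN·m, R_B = 3486/125 kN, M_B = -1106/25 kN·m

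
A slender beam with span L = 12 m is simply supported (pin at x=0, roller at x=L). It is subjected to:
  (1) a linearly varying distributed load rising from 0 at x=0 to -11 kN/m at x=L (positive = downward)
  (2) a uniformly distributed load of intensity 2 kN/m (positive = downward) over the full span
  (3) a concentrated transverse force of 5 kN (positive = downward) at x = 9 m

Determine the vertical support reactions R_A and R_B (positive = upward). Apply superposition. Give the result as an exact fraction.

Load 1 — triangular load w₀=-11 kN/m (0→w₀ over full span):
  R_A = w₀L/6 = (-11)·12/6 = -22 kN
  R_B = w₀L/3 = (-11)·12/3 = -44 kN
Load 2 — uniform load w=2 kN/m over full span:
  R_A = wL/2 = 2·12/2 = 12 kN
  R_B = wL/2 = 2·12/2 = 12 kN
Load 3 — point force P=5 kN at a=9 m (b=L-a=3):
  R_A = Pb/L = 5·3/12 = 5/4 kN
  R_B = Pa/L = 5·9/12 = 15/4 kN
Superposition: R_A = -35/4 kN, R_B = -113/4 kN

R_A = -35/4 kN, R_B = -113/4 kN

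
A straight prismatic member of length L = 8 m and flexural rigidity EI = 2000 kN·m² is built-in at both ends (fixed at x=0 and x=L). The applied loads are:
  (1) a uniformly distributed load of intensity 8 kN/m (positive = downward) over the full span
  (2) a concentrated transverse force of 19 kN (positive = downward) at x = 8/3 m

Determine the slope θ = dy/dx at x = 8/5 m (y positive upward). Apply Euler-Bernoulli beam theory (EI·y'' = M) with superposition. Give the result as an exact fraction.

Load 1 — uniform load w=8 kN/m over full span:
  θ_1 = -wx(L-x)(L-2x)/(12EI) = -8·(8/5)·(8-(8/5))·(8-2·(8/5))/(12·2000) = -256/15625 rad
Load 2 — point force P=19 kN at a=8/3 m (b=L-a=16/3):
  θ_2 = -Pb²x(2aL-(3a+b)x)/(2L³EI)  [x≤a] = -19·(16/3)²·(8/5)·(2·(8/3)·8-(3·(8/3)+(16/3))·(8/5))/(2·8³·2000) = -152/16875 rad
Superposition: θ = Σ θ_i = -10712/421875 rad ≈ -0.025391 rad

θ(8/5) = -10712/421875 rad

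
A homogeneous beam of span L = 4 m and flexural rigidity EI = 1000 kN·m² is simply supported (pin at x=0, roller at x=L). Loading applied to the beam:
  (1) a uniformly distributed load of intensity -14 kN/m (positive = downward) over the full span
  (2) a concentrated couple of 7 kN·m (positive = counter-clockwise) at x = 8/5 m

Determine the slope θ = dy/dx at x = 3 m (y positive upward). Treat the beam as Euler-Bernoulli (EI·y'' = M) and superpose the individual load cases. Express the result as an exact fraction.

θ(3) = -16331/600000 rad

Load 1 — uniform load w=-14 kN/m over full span:
  θ_1 = -w(L³-6Lx²+4x³)/(24EI) = -(-14)·(4³-6·4·3²+4·3³)/(24·1000) = -77/3000 rad
Load 2 — applied couple M₀=7 kN·m at a=8/5 m (b=L-a=12/5):
  θ_2 = (M₀x²/(2L)-M₀(x-a)+C₁)/EI  [x>a] with C₁=M₀(3b²-L²)/(6L)=28/75 = (7·3²/(2·4)-7·(3-(8/5))+(28/75))/1000 = -931/600000 rad
Superposition: θ = Σ θ_i = -16331/600000 rad ≈ -0.027218 rad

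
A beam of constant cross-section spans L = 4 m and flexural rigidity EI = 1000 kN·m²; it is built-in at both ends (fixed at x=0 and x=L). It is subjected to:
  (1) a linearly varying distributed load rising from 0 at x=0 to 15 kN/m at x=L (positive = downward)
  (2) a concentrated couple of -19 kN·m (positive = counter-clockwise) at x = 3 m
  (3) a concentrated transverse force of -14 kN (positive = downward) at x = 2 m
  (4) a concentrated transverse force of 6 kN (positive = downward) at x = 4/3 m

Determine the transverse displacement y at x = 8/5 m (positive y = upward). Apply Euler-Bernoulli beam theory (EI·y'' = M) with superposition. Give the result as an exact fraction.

y(8/5) = 10189/4687500 m

Load 1 — triangular load w₀=15 kN/m (0→w₀ over full span):
  y_1 = -w₀x²(L-x)²(x+2L)/(120LEI) = -15·(8/5)²·(4-(8/5))²·((8/5)+2·4)/(120·4·1000) = -1728/390625 m
Load 2 — applied couple M₀=-19 kN·m at a=3 m (b=L-a=1):
  y_2 = (R_Ax³/6 - M_Ax²/2)/EI  [x≤a] with R_A=-171/32, M_A=-95/16 = ((-171/32)·(8/5)³/6 - (-95/16)·(8/5)²/2)/1000 = 247/62500 m
Load 3 — point force P=-14 kN at a=2 m (b=L-a=2):
  y_3 = -Pb²x²(3aL-(3a+b)x)/(6L³EI)  [x≤a] = -(-14)·2²·(8/5)²·(3·2·4-(3·2+2)·(8/5))/(6·4³·1000) = 196/46875 m
Load 4 — point force P=6 kN at a=4/3 m (b=L-a=8/3):
  y_4 = -Pa²(L-x)²(3bL-(3b+a)(L-x))/(6L³EI)  [x>a] = -6·(4/3)²·(4-(8/5))²·(3·(8/3)·4-(3·(8/3)+(4/3))·(4-(8/5)))/(6·4³·1000) = -24/15625 m
Superposition: y = Σ y_i = 10189/4687500 m ≈ 0.002174 m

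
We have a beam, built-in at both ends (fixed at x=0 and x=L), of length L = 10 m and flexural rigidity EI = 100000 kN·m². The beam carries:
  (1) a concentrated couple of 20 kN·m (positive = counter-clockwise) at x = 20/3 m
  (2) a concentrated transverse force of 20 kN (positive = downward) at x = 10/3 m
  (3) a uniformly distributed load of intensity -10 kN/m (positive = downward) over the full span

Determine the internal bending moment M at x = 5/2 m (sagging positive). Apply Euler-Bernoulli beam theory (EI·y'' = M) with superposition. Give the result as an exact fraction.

M(5/2) = -325/108 kN·m

Load 1 — applied couple M₀=20 kN·m at a=20/3 m (b=L-a=10/3):
  M_1 = R_Ax - M_A  [x≤a] with R_A=8/3, M_A=20/3 = (8/3)·(5/2) - (20/3) = 0 kN·m
Load 2 — point force P=20 kN at a=10/3 m (b=L-a=20/3):
  M_2 = Pb²(3a+b)x/L³ - Pab²/L²  [x≤a] = 20·(20/3)²·(3·(10/3)+(20/3))·(5/2)/10³ - 20·(10/3)·(20/3)²/10² = 200/27 kN·m
Load 3 — uniform load w=-10 kN/m over full span:
  M_3 = wLx/2 - wL²/12 - wx²/2 = (-10)·10·(5/2)/2 - (-10)·10²/12 - (-10)·(5/2)²/2 = -125/12 kN·m
Superposition: M = Σ M_i = -325/108 kN·m ≈ -3.009259 kN·m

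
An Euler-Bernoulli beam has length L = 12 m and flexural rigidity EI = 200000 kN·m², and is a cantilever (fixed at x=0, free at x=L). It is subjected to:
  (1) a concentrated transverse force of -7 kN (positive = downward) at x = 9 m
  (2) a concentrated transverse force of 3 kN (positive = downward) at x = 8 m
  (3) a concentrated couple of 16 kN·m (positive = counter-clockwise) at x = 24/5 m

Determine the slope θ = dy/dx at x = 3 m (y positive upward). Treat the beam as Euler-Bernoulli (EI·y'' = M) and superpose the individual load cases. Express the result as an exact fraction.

θ(3) = 147/200000 rad

Load 1 — point force P=-7 kN at a=9 m (b=L-a=3):
  θ_1 = -Px(2a-x)/(2EI)  [x≤a] = -(-7)·3·(2·9-3)/(2·200000) = 63/80000 rad
Load 2 — point force P=3 kN at a=8 m (b=L-a=4):
  θ_2 = -Px(2a-x)/(2EI)  [x≤a] = -3·3·(2·8-3)/(2·200000) = -117/400000 rad
Load 3 — applied couple M₀=16 kN·m at a=24/5 m (b=L-a=36/5):
  θ_3 = M₀x/EI  [x≤a] = 16·3/200000 = 3/12500 rad
Superposition: θ = Σ θ_i = 147/200000 rad ≈ 0.000735 rad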